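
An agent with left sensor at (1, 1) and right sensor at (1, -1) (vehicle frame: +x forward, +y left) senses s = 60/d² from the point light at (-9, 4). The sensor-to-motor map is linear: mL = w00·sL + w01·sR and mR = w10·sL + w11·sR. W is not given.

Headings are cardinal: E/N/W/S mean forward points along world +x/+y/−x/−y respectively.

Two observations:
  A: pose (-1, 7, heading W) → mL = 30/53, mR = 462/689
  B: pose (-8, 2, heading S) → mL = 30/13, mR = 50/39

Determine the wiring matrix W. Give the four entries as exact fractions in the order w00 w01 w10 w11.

1/2 0 1 -1/2

obs A: pose=(-1,7,W) → sL=60/53, sR=12/13, mL=30/53, mR=462/689
obs B: pose=(-8,2,S) → sL=60/13, sR=20/3, mL=30/13, mR=50/39
sensor matrix S = [[60/53, 12/13], [60/13, 20/3]]; det S = 29440/8957
solve [mL_A; mL_B] = S·[w00; w01] and [mR_A; mR_B] = S·[w10; w11]:
  w00 = 1/2, w01 = 0, w10 = 1, w11 = -1/2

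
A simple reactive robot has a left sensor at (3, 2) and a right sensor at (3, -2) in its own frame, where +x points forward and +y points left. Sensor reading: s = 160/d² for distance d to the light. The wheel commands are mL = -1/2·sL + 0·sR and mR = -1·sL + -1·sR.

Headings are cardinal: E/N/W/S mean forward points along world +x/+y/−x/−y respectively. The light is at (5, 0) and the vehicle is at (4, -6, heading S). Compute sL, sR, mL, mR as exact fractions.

left sensor world pos  = (6, -9); dL² = 82
right sensor world pos = (2, -9); dR² = 90
sL = 160/82 = 80/41
sR = 160/90 = 16/9
mL = -1/2·sL + 0·sR = -40/41
mR = -1·sL + -1·sR = -1376/369

80/41 16/9 -40/41 -1376/369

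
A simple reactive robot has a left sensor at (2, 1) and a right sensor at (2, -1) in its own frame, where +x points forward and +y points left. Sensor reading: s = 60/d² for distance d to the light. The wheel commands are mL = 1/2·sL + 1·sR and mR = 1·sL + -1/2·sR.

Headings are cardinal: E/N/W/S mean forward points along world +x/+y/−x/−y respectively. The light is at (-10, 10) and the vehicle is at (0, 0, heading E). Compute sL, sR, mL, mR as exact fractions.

4/15 12/53 286/795 122/795

left sensor world pos  = (2, 1); dL² = 225
right sensor world pos = (2, -1); dR² = 265
sL = 60/225 = 4/15
sR = 60/265 = 12/53
mL = 1/2·sL + 1·sR = 286/795
mR = 1·sL + -1/2·sR = 122/795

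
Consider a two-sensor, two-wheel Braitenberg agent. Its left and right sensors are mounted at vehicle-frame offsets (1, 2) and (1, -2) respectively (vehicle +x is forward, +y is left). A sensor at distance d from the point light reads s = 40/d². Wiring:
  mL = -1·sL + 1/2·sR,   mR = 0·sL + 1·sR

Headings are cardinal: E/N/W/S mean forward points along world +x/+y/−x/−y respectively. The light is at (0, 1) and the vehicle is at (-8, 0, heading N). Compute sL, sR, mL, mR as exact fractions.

left sensor world pos  = (-10, 1); dL² = 100
right sensor world pos = (-6, 1); dR² = 36
sL = 40/100 = 2/5
sR = 40/36 = 10/9
mL = -1·sL + 1/2·sR = 7/45
mR = 0·sL + 1·sR = 10/9

2/5 10/9 7/45 10/9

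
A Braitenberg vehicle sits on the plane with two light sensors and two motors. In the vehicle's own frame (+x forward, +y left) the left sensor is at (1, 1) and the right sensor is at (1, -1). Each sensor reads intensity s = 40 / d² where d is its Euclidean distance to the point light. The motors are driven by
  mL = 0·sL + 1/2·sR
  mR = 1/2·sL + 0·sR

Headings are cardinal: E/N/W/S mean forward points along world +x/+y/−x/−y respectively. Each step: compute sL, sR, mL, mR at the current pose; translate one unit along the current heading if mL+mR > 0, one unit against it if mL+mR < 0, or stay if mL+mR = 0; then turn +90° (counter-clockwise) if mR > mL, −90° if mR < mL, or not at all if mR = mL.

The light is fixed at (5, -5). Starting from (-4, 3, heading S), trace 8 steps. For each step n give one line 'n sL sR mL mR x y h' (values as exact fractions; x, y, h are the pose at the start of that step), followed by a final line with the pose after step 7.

0 40/113 40/149 20/149 20/113 -4 3 S
1 5/16 2/5 1/5 5/32 -4 2 E
2 8/17 40/117 20/117 4/17 -3 2 S
3 20/49 20/37 10/37 10/49 -3 1 E
4 40/61 40/89 20/89 20/61 -2 1 S
5 5/9 10/13 5/13 5/18 -2 0 E
6 40/41 8/13 4/13 20/41 -1 0 S
7 4/5 20/17 10/17 2/5 -1 -1 E
final 0 -1 S

n=0: pose=(-4,3,S); sL=40/113, sR=40/149; mL=20/149, mR=20/113; mL+mR=5240/16837 → advance +1; mR−mL=720/16837 → turn +1·90°
n=1: pose=(-4,2,E); sL=5/16, sR=2/5; mL=1/5, mR=5/32; mL+mR=57/160 → advance +1; mR−mL=-7/160 → turn -1·90°
n=2: pose=(-3,2,S); sL=8/17, sR=40/117; mL=20/117, mR=4/17; mL+mR=808/1989 → advance +1; mR−mL=128/1989 → turn +1·90°
n=3: pose=(-3,1,E); sL=20/49, sR=20/37; mL=10/37, mR=10/49; mL+mR=860/1813 → advance +1; mR−mL=-120/1813 → turn -1·90°
n=4: pose=(-2,1,S); sL=40/61, sR=40/89; mL=20/89, mR=20/61; mL+mR=3000/5429 → advance +1; mR−mL=560/5429 → turn +1·90°
n=5: pose=(-2,0,E); sL=5/9, sR=10/13; mL=5/13, mR=5/18; mL+mR=155/234 → advance +1; mR−mL=-25/234 → turn -1·90°
n=6: pose=(-1,0,S); sL=40/41, sR=8/13; mL=4/13, mR=20/41; mL+mR=424/533 → advance +1; mR−mL=96/533 → turn +1·90°
n=7: pose=(-1,-1,E); sL=4/5, sR=20/17; mL=10/17, mR=2/5; mL+mR=84/85 → advance +1; mR−mL=-16/85 → turn -1·90°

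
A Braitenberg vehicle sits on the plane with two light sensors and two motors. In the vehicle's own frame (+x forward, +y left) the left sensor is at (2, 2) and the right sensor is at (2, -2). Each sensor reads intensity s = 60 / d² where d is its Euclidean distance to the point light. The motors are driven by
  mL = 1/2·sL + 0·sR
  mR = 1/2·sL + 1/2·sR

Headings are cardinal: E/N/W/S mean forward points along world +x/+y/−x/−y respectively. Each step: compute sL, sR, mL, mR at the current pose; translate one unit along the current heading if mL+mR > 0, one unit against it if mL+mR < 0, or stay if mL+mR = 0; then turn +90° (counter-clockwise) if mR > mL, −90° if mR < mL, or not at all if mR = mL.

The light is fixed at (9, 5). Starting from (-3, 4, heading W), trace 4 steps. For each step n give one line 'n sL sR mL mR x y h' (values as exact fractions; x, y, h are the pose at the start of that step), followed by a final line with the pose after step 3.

0 12/41 60/197 6/41 2412/8077 -3 4 W
1 6/13 10/39 3/13 14/39 -4 4 S
2 60/121 60/137 30/121 7740/16577 -4 3 E
3 15/49 3/5 15/98 111/245 -3 3 N
final -3 4 W

n=0: pose=(-3,4,W); sL=12/41, sR=60/197; mL=6/41, mR=2412/8077; mL+mR=3594/8077 → advance +1; mR−mL=30/197 → turn +1·90°
n=1: pose=(-4,4,S); sL=6/13, sR=10/39; mL=3/13, mR=14/39; mL+mR=23/39 → advance +1; mR−mL=5/39 → turn +1·90°
n=2: pose=(-4,3,E); sL=60/121, sR=60/137; mL=30/121, mR=7740/16577; mL+mR=11850/16577 → advance +1; mR−mL=30/137 → turn +1·90°
n=3: pose=(-3,3,N); sL=15/49, sR=3/5; mL=15/98, mR=111/245; mL+mR=297/490 → advance +1; mR−mL=3/10 → turn +1·90°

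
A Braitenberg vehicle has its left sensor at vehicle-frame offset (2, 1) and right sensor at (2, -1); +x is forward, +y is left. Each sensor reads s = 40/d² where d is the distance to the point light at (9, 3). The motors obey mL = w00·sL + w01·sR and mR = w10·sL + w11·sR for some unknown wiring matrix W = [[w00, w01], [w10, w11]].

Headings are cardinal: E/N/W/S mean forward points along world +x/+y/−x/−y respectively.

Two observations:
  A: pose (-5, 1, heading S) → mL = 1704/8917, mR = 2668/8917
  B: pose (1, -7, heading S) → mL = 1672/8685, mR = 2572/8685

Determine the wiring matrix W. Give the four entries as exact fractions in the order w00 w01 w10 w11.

1/2 1/2 1 1/2

obs A: pose=(-5,1,S) → sL=8/37, sR=40/241, mL=1704/8917, mR=2668/8917
obs B: pose=(1,-7,S) → sL=40/193, sR=8/45, mL=1672/8685, mR=2572/8685
sensor matrix S = [[8/37, 40/241], [40/193, 8/45]]; det S = 312832/77444145
solve [mL_A; mL_B] = S·[w00; w01] and [mR_A; mR_B] = S·[w10; w11]:
  w00 = 1/2, w01 = 1/2, w10 = 1, w11 = 1/2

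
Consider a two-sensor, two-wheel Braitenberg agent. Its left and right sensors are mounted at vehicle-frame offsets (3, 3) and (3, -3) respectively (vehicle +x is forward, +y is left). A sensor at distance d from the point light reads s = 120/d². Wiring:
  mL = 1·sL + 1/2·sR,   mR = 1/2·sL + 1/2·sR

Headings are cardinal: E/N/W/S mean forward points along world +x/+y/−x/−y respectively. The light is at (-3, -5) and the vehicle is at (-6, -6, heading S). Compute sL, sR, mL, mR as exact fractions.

left sensor world pos  = (-3, -9); dL² = 16
right sensor world pos = (-9, -9); dR² = 52
sL = 120/16 = 15/2
sR = 120/52 = 30/13
mL = 1·sL + 1/2·sR = 225/26
mR = 1/2·sL + 1/2·sR = 255/52

15/2 30/13 225/26 255/52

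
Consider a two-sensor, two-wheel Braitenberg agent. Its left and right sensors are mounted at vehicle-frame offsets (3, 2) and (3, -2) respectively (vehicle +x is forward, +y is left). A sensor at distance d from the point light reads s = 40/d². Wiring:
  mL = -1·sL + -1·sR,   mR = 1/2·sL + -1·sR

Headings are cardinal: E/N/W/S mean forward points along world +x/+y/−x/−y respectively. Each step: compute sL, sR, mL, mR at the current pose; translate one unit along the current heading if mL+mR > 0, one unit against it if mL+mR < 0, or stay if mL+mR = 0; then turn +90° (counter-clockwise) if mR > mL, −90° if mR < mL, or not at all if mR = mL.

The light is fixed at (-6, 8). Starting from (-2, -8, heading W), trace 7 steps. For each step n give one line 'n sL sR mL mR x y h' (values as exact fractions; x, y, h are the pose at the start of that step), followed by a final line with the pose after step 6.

n=0: pose=(-2,-8,W); sL=8/65, sR=40/197; mL=-4176/12805, mR=-1812/12805; mL+mR=-5988/12805 → advance -1; mR−mL=12/65 → turn +1·90°
n=1: pose=(-1,-8,S); sL=4/41, sR=4/37; mL=-312/1517, mR=-90/1517; mL+mR=-402/1517 → advance -1; mR−mL=6/41 → turn +1·90°
n=2: pose=(-1,-7,E); sL=40/233, sR=40/353; mL=-23440/82249, mR=-2260/82249; mL+mR=-25700/82249 → advance -1; mR−mL=60/233 → turn +1·90°
n=3: pose=(-2,-7,N); sL=10/37, sR=2/9; mL=-164/333, mR=-29/333; mL+mR=-193/333 → advance -1; mR−mL=15/37 → turn +1·90°
n=4: pose=(-2,-8,W); sL=8/65, sR=40/197; mL=-4176/12805, mR=-1812/12805; mL+mR=-5988/12805 → advance -1; mR−mL=12/65 → turn +1·90°
n=5: pose=(-1,-8,S); sL=4/41, sR=4/37; mL=-312/1517, mR=-90/1517; mL+mR=-402/1517 → advance -1; mR−mL=6/41 → turn +1·90°
n=6: pose=(-1,-7,E); sL=40/233, sR=40/353; mL=-23440/82249, mR=-2260/82249; mL+mR=-25700/82249 → advance -1; mR−mL=60/233 → turn +1·90°

0 8/65 40/197 -4176/12805 -1812/12805 -2 -8 W
1 4/41 4/37 -312/1517 -90/1517 -1 -8 S
2 40/233 40/353 -23440/82249 -2260/82249 -1 -7 E
3 10/37 2/9 -164/333 -29/333 -2 -7 N
4 8/65 40/197 -4176/12805 -1812/12805 -2 -8 W
5 4/41 4/37 -312/1517 -90/1517 -1 -8 S
6 40/233 40/353 -23440/82249 -2260/82249 -1 -7 E
final -2 -7 N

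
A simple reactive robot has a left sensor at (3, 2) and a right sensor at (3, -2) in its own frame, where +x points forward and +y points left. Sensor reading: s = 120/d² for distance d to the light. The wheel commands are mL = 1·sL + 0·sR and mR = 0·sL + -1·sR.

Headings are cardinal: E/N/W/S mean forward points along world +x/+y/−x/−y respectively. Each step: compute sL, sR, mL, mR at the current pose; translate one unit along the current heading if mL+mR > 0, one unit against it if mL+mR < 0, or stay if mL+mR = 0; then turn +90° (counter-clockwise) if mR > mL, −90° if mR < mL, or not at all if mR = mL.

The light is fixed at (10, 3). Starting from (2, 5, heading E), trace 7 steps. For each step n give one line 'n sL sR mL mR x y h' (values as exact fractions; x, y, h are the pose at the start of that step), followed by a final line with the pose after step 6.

0 120/41 24/5 120/41 -24/5 2 5 E
1 12/5 60/61 12/5 -60/61 1 5 S
2 24/29 40/51 24/29 -40/51 1 4 W
3 3/4 3/2 3/4 -3/2 0 4 N
4 120/53 120/53 120/53 -120/53 0 3 E
5 120/73 40/51 120/73 -40/51 0 3 S
6 60/89 12/17 60/89 -12/17 0 2 W
final 1 2 N

n=0: pose=(2,5,E); sL=120/41, sR=24/5; mL=120/41, mR=-24/5; mL+mR=-384/205 → advance -1; mR−mL=-1584/205 → turn -1·90°
n=1: pose=(1,5,S); sL=12/5, sR=60/61; mL=12/5, mR=-60/61; mL+mR=432/305 → advance +1; mR−mL=-1032/305 → turn -1·90°
n=2: pose=(1,4,W); sL=24/29, sR=40/51; mL=24/29, mR=-40/51; mL+mR=64/1479 → advance +1; mR−mL=-2384/1479 → turn -1·90°
n=3: pose=(0,4,N); sL=3/4, sR=3/2; mL=3/4, mR=-3/2; mL+mR=-3/4 → advance -1; mR−mL=-9/4 → turn -1·90°
n=4: pose=(0,3,E); sL=120/53, sR=120/53; mL=120/53, mR=-120/53; mL+mR=0 → advance +0; mR−mL=-240/53 → turn -1·90°
n=5: pose=(0,3,S); sL=120/73, sR=40/51; mL=120/73, mR=-40/51; mL+mR=3200/3723 → advance +1; mR−mL=-9040/3723 → turn -1·90°
n=6: pose=(0,2,W); sL=60/89, sR=12/17; mL=60/89, mR=-12/17; mL+mR=-48/1513 → advance -1; mR−mL=-2088/1513 → turn -1·90°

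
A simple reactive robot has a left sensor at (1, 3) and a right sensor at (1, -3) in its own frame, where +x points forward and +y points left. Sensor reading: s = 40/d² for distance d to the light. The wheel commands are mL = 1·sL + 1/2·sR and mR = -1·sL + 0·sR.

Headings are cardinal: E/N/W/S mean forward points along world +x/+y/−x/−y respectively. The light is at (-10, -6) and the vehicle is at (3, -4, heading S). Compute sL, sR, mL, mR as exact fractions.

40/257 40/101 9180/25957 -40/257

left sensor world pos  = (6, -5); dL² = 257
right sensor world pos = (0, -5); dR² = 101
sL = 40/257 = 40/257
sR = 40/101 = 40/101
mL = 1·sL + 1/2·sR = 9180/25957
mR = -1·sL + 0·sR = -40/257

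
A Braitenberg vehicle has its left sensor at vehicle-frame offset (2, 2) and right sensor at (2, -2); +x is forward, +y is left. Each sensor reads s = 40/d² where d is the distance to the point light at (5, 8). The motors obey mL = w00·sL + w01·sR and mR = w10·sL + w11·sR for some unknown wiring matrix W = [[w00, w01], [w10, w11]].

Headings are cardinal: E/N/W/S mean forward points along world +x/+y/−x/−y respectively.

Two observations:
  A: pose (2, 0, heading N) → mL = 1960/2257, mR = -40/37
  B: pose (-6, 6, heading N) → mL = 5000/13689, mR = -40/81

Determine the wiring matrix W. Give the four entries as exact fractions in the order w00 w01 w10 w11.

1/2 1/2 0 -1

obs A: pose=(2,0,N) → sL=40/61, sR=40/37, mL=1960/2257, mR=-40/37
obs B: pose=(-6,6,N) → sL=40/169, sR=40/81, mL=5000/13689, mR=-40/81
sensor matrix S = [[40/61, 40/37], [40/169, 40/81]]; det S = 2099200/30896073
solve [mL_A; mL_B] = S·[w00; w01] and [mR_A; mR_B] = S·[w10; w11]:
  w00 = 1/2, w01 = 1/2, w10 = 0, w11 = -1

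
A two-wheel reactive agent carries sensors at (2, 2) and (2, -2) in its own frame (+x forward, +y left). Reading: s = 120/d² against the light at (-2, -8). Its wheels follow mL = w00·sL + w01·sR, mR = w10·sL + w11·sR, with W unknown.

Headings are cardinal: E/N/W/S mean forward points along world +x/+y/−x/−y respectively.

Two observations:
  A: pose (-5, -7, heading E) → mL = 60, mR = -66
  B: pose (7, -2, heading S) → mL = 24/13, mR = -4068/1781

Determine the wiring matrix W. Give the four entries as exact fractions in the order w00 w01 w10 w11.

0 1 -1/2 -1

obs A: pose=(-5,-7,E) → sL=12, sR=60, mL=60, mR=-66
obs B: pose=(7,-2,S) → sL=120/137, sR=24/13, mL=24/13, mR=-4068/1781
sensor matrix S = [[12, 60], [120/137, 24/13]]; det S = -54144/1781
solve [mL_A; mL_B] = S·[w00; w01] and [mR_A; mR_B] = S·[w10; w11]:
  w00 = 0, w01 = 1, w10 = -1/2, w11 = -1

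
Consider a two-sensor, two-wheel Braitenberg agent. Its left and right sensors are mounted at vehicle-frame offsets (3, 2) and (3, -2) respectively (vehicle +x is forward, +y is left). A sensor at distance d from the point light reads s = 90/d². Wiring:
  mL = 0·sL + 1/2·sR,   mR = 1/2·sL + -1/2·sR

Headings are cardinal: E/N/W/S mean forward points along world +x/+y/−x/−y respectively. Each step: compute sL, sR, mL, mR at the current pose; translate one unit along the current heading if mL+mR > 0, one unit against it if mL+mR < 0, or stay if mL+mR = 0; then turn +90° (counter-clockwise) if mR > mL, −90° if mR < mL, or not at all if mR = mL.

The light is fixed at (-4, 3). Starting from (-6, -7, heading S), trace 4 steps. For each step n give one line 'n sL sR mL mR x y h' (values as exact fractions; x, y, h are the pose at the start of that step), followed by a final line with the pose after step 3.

0 90/169 18/37 9/37 144/6253 -6 -7 S
1 45/97 45/53 45/106 -990/5141 -6 -8 W
2 90/89 18/13 9/13 -216/1157 -7 -8 N
3 45/32 5/8 5/16 25/64 -7 -7 E
final -6 -7 N

n=0: pose=(-6,-7,S); sL=90/169, sR=18/37; mL=9/37, mR=144/6253; mL+mR=45/169 → advance +1; mR−mL=-1377/6253 → turn -1·90°
n=1: pose=(-6,-8,W); sL=45/97, sR=45/53; mL=45/106, mR=-990/5141; mL+mR=45/194 → advance +1; mR−mL=-6345/10282 → turn -1·90°
n=2: pose=(-7,-8,N); sL=90/89, sR=18/13; mL=9/13, mR=-216/1157; mL+mR=45/89 → advance +1; mR−mL=-1017/1157 → turn -1·90°
n=3: pose=(-7,-7,E); sL=45/32, sR=5/8; mL=5/16, mR=25/64; mL+mR=45/64 → advance +1; mR−mL=5/64 → turn +1·90°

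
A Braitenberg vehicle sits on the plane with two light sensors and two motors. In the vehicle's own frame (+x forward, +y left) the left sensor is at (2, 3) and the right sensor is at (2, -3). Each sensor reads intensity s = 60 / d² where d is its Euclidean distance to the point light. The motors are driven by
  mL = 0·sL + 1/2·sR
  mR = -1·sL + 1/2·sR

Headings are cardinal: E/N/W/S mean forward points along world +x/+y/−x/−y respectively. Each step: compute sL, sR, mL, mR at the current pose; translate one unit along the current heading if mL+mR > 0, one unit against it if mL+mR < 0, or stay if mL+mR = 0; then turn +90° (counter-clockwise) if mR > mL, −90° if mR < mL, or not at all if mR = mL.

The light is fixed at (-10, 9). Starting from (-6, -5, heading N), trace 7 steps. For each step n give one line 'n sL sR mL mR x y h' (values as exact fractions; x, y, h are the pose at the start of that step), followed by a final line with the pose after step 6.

n=0: pose=(-6,-5,N); sL=12/29, sR=60/193; mL=30/193, mR=-1446/5597; mL+mR=-576/5597 → advance -1; mR−mL=-12/29 → turn -1·90°
n=1: pose=(-6,-6,E); sL=1/3, sR=1/6; mL=1/12, mR=-1/4; mL+mR=-1/6 → advance -1; mR−mL=-1/3 → turn -1·90°
n=2: pose=(-7,-6,S); sL=12/65, sR=60/289; mL=30/289, mR=-1518/18785; mL+mR=432/18785 → advance +1; mR−mL=-12/65 → turn -1·90°
n=3: pose=(-7,-7,W); sL=30/181, sR=6/17; mL=3/17, mR=33/3077; mL+mR=576/3077 → advance +1; mR−mL=-30/181 → turn -1·90°
n=4: pose=(-8,-7,N); sL=60/197, sR=60/221; mL=30/221, mR=-7350/43537; mL+mR=-1440/43537 → advance -1; mR−mL=-60/197 → turn -1·90°
n=5: pose=(-8,-8,E); sL=15/53, sR=15/104; mL=15/208, mR=-2325/11024; mL+mR=-765/5512 → advance -1; mR−mL=-15/53 → turn -1·90°
n=6: pose=(-9,-8,S); sL=60/377, sR=12/73; mL=6/73, mR=-2118/27521; mL+mR=144/27521 → advance +1; mR−mL=-60/377 → turn -1·90°

0 12/29 60/193 30/193 -1446/5597 -6 -5 N
1 1/3 1/6 1/12 -1/4 -6 -6 E
2 12/65 60/289 30/289 -1518/18785 -7 -6 S
3 30/181 6/17 3/17 33/3077 -7 -7 W
4 60/197 60/221 30/221 -7350/43537 -8 -7 N
5 15/53 15/104 15/208 -2325/11024 -8 -8 E
6 60/377 12/73 6/73 -2118/27521 -9 -8 S
final -9 -9 W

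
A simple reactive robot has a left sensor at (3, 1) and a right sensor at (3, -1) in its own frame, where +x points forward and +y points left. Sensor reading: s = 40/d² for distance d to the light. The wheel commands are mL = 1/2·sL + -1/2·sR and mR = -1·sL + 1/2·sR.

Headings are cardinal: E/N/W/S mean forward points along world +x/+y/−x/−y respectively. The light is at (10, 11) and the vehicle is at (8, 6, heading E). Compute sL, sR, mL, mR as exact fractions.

left sensor world pos  = (11, 7); dL² = 17
right sensor world pos = (11, 5); dR² = 37
sL = 40/17 = 40/17
sR = 40/37 = 40/37
mL = 1/2·sL + -1/2·sR = 400/629
mR = -1·sL + 1/2·sR = -1140/629

40/17 40/37 400/629 -1140/629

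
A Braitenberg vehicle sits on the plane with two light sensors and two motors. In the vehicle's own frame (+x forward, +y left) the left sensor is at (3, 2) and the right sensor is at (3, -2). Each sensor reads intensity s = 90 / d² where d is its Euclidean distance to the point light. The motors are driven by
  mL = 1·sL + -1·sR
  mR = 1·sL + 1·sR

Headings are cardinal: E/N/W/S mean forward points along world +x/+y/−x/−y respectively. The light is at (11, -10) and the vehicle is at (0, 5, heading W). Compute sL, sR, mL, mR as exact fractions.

18/73 18/97 432/7081 3060/7081

left sensor world pos  = (-3, 3); dL² = 365
right sensor world pos = (-3, 7); dR² = 485
sL = 90/365 = 18/73
sR = 90/485 = 18/97
mL = 1·sL + -1·sR = 432/7081
mR = 1·sL + 1·sR = 3060/7081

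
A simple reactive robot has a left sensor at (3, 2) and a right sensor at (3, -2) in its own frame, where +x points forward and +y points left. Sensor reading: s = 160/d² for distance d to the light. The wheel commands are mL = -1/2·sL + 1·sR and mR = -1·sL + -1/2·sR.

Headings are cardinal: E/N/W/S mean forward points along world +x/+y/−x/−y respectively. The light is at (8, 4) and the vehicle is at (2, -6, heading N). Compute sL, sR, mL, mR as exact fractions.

160/113 32/13 2576/1469 -3888/1469

left sensor world pos  = (0, -3); dL² = 113
right sensor world pos = (4, -3); dR² = 65
sL = 160/113 = 160/113
sR = 160/65 = 32/13
mL = -1/2·sL + 1·sR = 2576/1469
mR = -1·sL + -1/2·sR = -3888/1469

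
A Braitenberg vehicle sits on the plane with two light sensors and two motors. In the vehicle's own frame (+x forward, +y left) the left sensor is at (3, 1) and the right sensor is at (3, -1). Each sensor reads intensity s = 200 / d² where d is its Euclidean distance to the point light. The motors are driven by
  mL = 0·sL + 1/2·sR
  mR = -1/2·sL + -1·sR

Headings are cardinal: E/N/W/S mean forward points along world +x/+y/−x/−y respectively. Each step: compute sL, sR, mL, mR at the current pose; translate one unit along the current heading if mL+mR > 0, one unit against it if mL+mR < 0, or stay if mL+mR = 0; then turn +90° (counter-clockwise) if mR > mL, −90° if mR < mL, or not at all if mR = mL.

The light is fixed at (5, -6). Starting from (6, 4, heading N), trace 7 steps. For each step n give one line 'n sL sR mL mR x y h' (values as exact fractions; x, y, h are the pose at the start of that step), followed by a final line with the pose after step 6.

n=0: pose=(6,4,N); sL=200/169, sR=200/173; mL=100/173, mR=-51100/29237; mL+mR=-34200/29237 → advance -1; mR−mL=-68000/29237 → turn -1·90°
n=1: pose=(6,3,E); sL=50/29, sR=5/2; mL=5/4, mR=-195/58; mL+mR=-245/116 → advance -1; mR−mL=-535/116 → turn -1·90°
n=2: pose=(5,3,S); sL=200/37, sR=200/37; mL=100/37, mR=-300/37; mL+mR=-200/37 → advance -1; mR−mL=-400/37 → turn -1·90°
n=3: pose=(5,4,W); sL=20/9, sR=20/13; mL=10/13, mR=-310/117; mL+mR=-220/117 → advance -1; mR−mL=-400/117 → turn -1·90°
n=4: pose=(6,4,N); sL=200/169, sR=200/173; mL=100/173, mR=-51100/29237; mL+mR=-34200/29237 → advance -1; mR−mL=-68000/29237 → turn -1·90°
n=5: pose=(6,3,E); sL=50/29, sR=5/2; mL=5/4, mR=-195/58; mL+mR=-245/116 → advance -1; mR−mL=-535/116 → turn -1·90°
n=6: pose=(5,3,S); sL=200/37, sR=200/37; mL=100/37, mR=-300/37; mL+mR=-200/37 → advance -1; mR−mL=-400/37 → turn -1·90°

0 200/169 200/173 100/173 -51100/29237 6 4 N
1 50/29 5/2 5/4 -195/58 6 3 E
2 200/37 200/37 100/37 -300/37 5 3 S
3 20/9 20/13 10/13 -310/117 5 4 W
4 200/169 200/173 100/173 -51100/29237 6 4 N
5 50/29 5/2 5/4 -195/58 6 3 E
6 200/37 200/37 100/37 -300/37 5 3 S
final 5 4 W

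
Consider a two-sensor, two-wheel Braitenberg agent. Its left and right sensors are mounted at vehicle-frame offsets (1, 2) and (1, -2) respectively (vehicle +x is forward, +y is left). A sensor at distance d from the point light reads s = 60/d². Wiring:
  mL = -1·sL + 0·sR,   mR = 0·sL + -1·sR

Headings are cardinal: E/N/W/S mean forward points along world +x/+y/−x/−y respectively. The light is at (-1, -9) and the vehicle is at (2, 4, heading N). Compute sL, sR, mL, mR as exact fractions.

60/197 60/221 -60/197 -60/221

left sensor world pos  = (0, 5); dL² = 197
right sensor world pos = (4, 5); dR² = 221
sL = 60/197 = 60/197
sR = 60/221 = 60/221
mL = -1·sL + 0·sR = -60/197
mR = 0·sL + -1·sR = -60/221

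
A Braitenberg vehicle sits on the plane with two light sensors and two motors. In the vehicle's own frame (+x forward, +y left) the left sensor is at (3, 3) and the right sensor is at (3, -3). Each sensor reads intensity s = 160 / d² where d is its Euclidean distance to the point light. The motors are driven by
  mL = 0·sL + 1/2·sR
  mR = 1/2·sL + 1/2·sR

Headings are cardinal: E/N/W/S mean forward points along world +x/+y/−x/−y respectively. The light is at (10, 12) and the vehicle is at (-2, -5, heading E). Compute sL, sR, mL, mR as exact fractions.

left sensor world pos  = (1, -2); dL² = 277
right sensor world pos = (1, -8); dR² = 481
sL = 160/277 = 160/277
sR = 160/481 = 160/481
mL = 0·sL + 1/2·sR = 80/481
mR = 1/2·sL + 1/2·sR = 60640/133237

160/277 160/481 80/481 60640/133237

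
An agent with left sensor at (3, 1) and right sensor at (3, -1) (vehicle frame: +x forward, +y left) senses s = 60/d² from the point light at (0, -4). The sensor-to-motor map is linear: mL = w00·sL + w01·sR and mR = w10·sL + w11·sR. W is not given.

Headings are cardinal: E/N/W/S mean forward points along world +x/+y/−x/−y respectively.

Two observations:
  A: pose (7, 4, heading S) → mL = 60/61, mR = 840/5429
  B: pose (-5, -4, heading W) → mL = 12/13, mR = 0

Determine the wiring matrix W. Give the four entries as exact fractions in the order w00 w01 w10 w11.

0 1 -1/2 1/2

obs A: pose=(7,4,S) → sL=60/89, sR=60/61, mL=60/61, mR=840/5429
obs B: pose=(-5,-4,W) → sL=12/13, sR=12/13, mL=12/13, mR=0
sensor matrix S = [[60/89, 60/61], [12/13, 12/13]]; det S = -20160/70577
solve [mL_A; mL_B] = S·[w00; w01] and [mR_A; mR_B] = S·[w10; w11]:
  w00 = 0, w01 = 1, w10 = -1/2, w11 = 1/2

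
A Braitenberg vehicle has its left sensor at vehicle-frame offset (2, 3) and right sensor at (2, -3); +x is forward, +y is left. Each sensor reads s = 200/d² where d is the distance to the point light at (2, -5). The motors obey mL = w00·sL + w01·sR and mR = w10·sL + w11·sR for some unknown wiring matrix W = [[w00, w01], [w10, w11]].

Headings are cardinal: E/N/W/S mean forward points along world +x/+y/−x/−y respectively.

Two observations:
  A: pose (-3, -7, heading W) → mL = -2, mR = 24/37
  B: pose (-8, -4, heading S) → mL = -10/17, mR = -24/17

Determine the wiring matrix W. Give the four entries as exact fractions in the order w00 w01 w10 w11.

0 -1/2 -1/2 1/2

obs A: pose=(-3,-7,W) → sL=100/37, sR=4, mL=-2, mR=24/37
obs B: pose=(-8,-4,S) → sL=4, sR=20/17, mL=-10/17, mR=-24/17
sensor matrix S = [[100/37, 4], [4, 20/17]]; det S = -8064/629
solve [mL_A; mL_B] = S·[w00; w01] and [mR_A; mR_B] = S·[w10; w11]:
  w00 = 0, w01 = -1/2, w10 = -1/2, w11 = 1/2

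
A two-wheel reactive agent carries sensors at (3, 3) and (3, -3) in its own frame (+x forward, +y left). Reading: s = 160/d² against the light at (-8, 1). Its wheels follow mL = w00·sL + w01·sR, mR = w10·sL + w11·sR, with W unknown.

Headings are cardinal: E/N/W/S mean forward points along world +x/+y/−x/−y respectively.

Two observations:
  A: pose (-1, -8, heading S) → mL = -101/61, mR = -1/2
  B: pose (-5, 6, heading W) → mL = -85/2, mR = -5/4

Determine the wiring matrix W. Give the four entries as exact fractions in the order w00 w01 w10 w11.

obs A: pose=(-1,-8,S) → sL=40/61, sR=1, mL=-101/61, mR=-1/2
obs B: pose=(-5,6,W) → sL=40, sR=5/2, mL=-85/2, mR=-5/4
sensor matrix S = [[40/61, 1], [40, 5/2]]; det S = -2340/61
solve [mL_A; mL_B] = S·[w00; w01] and [mR_A; mR_B] = S·[w10; w11]:
  w00 = -1, w01 = -1, w10 = 0, w11 = -1/2

-1 -1 0 -1/2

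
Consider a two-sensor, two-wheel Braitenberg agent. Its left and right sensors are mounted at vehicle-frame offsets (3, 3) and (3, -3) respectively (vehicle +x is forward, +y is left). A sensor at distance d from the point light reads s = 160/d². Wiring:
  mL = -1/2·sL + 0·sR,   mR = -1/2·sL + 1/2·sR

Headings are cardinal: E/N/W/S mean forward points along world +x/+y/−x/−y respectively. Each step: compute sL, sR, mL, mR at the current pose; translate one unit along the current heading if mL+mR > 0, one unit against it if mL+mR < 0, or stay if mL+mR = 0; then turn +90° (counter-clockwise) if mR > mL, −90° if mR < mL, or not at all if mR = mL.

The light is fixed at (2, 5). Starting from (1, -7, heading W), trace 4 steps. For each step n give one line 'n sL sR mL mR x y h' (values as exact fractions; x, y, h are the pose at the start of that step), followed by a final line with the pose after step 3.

0 160/241 160/97 -80/241 11520/23377 1 -7 W
1 80/113 16/25 -40/113 -96/2825 0 -7 S
2 32/13 160/197 -16/13 -2112/2561 0 -6 E
3 8/5 5/2 -4/5 9/20 -1 -6 N
final -1 -7 W

n=0: pose=(1,-7,W); sL=160/241, sR=160/97; mL=-80/241, mR=11520/23377; mL+mR=3760/23377 → advance +1; mR−mL=80/97 → turn +1·90°
n=1: pose=(0,-7,S); sL=80/113, sR=16/25; mL=-40/113, mR=-96/2825; mL+mR=-1096/2825 → advance -1; mR−mL=8/25 → turn +1·90°
n=2: pose=(0,-6,E); sL=32/13, sR=160/197; mL=-16/13, mR=-2112/2561; mL+mR=-5264/2561 → advance -1; mR−mL=80/197 → turn +1·90°
n=3: pose=(-1,-6,N); sL=8/5, sR=5/2; mL=-4/5, mR=9/20; mL+mR=-7/20 → advance -1; mR−mL=5/4 → turn +1·90°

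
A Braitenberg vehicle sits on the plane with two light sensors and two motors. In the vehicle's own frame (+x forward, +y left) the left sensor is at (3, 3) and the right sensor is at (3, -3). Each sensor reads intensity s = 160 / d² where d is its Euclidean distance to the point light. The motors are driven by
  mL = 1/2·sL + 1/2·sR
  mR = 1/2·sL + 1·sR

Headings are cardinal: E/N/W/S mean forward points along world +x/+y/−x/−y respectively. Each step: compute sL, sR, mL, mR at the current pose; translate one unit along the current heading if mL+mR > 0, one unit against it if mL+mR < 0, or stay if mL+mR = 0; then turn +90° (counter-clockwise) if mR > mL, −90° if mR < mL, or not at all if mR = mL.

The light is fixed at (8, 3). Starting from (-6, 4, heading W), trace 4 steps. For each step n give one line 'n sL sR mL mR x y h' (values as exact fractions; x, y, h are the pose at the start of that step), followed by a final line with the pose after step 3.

n=0: pose=(-6,4,W); sL=160/293, sR=32/61; mL=9568/17873, mR=14256/17873; mL+mR=23824/17873 → advance +1; mR−mL=16/61 → turn +1·90°
n=1: pose=(-7,4,S); sL=40/37, sR=20/41; mL=1190/1517, mR=1560/1517; mL+mR=2750/1517 → advance +1; mR−mL=10/41 → turn +1·90°
n=2: pose=(-7,3,E); sL=160/153, sR=160/153; mL=160/153, mR=80/51; mL+mR=400/153 → advance +1; mR−mL=80/153 → turn +1·90°
n=3: pose=(-6,3,N); sL=80/149, sR=16/13; mL=1712/1937, mR=2904/1937; mL+mR=4616/1937 → advance +1; mR−mL=8/13 → turn +1·90°

0 160/293 32/61 9568/17873 14256/17873 -6 4 W
1 40/37 20/41 1190/1517 1560/1517 -7 4 S
2 160/153 160/153 160/153 80/51 -7 3 E
3 80/149 16/13 1712/1937 2904/1937 -6 3 N
final -6 4 W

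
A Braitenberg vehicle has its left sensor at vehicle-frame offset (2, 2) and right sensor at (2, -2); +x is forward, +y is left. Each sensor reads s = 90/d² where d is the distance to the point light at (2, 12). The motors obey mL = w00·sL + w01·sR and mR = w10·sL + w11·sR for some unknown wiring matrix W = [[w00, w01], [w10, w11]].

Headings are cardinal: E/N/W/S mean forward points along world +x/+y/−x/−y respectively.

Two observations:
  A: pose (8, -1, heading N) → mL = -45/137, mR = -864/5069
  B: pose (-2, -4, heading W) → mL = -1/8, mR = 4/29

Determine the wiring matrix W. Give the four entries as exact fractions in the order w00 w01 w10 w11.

-1/2 0 -1 1

obs A: pose=(8,-1,N) → sL=90/137, sR=18/37, mL=-45/137, mR=-864/5069
obs B: pose=(-2,-4,W) → sL=1/4, sR=45/116, mL=-1/8, mR=4/29
sensor matrix S = [[90/137, 18/37], [1/4, 45/116]]; det S = 19584/147001
solve [mL_A; mL_B] = S·[w00; w01] and [mR_A; mR_B] = S·[w10; w11]:
  w00 = -1/2, w01 = 0, w10 = -1, w11 = 1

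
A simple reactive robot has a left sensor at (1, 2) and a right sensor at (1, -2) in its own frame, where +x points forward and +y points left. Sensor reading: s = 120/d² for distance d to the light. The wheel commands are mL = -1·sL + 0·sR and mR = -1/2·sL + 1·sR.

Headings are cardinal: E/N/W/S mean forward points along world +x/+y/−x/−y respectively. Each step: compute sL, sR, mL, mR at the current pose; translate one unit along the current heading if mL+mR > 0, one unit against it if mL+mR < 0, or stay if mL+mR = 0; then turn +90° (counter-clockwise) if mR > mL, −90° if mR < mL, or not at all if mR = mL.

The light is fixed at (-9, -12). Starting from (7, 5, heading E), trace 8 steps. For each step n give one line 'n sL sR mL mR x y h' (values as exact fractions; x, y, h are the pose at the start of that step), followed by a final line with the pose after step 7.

n=0: pose=(7,5,E); sL=12/65, sR=60/257; mL=-12/65, mR=2358/16705; mL+mR=-726/16705 → advance -1; mR−mL=5442/16705 → turn +1·90°
n=1: pose=(6,5,N); sL=120/493, sR=120/613; mL=-120/493, mR=22380/302209; mL+mR=-51180/302209 → advance -1; mR−mL=95940/302209 → turn +1·90°
n=2: pose=(6,4,W); sL=15/49, sR=3/13; mL=-15/49, mR=99/1274; mL+mR=-291/1274 → advance -1; mR−mL=489/1274 → turn +1·90°
n=3: pose=(7,4,S); sL=40/183, sR=120/421; mL=-40/183, mR=13540/77043; mL+mR=-1100/25681 → advance -1; mR−mL=30380/77043 → turn +1·90°
n=4: pose=(7,5,E); sL=12/65, sR=60/257; mL=-12/65, mR=2358/16705; mL+mR=-726/16705 → advance -1; mR−mL=5442/16705 → turn +1·90°
n=5: pose=(6,5,N); sL=120/493, sR=120/613; mL=-120/493, mR=22380/302209; mL+mR=-51180/302209 → advance -1; mR−mL=95940/302209 → turn +1·90°
n=6: pose=(6,4,W); sL=15/49, sR=3/13; mL=-15/49, mR=99/1274; mL+mR=-291/1274 → advance -1; mR−mL=489/1274 → turn +1·90°
n=7: pose=(7,4,S); sL=40/183, sR=120/421; mL=-40/183, mR=13540/77043; mL+mR=-1100/25681 → advance -1; mR−mL=30380/77043 → turn +1·90°

0 12/65 60/257 -12/65 2358/16705 7 5 E
1 120/493 120/613 -120/493 22380/302209 6 5 N
2 15/49 3/13 -15/49 99/1274 6 4 W
3 40/183 120/421 -40/183 13540/77043 7 4 S
4 12/65 60/257 -12/65 2358/16705 7 5 E
5 120/493 120/613 -120/493 22380/302209 6 5 N
6 15/49 3/13 -15/49 99/1274 6 4 W
7 40/183 120/421 -40/183 13540/77043 7 4 S
final 7 5 E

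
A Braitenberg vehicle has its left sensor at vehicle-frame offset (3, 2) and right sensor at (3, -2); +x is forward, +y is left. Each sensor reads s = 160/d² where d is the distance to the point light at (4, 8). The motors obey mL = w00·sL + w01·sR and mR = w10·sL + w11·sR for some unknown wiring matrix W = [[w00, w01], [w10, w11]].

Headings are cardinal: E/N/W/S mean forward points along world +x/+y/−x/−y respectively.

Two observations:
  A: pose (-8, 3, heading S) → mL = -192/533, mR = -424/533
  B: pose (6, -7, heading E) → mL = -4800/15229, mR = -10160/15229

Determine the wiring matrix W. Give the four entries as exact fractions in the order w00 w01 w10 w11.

-1 1 -1/2 -1/2

obs A: pose=(-8,3,S) → sL=40/41, sR=8/13, mL=-192/533, mR=-424/533
obs B: pose=(6,-7,E) → sL=80/97, sR=80/157, mL=-4800/15229, mR=-10160/15229
sensor matrix S = [[40/41, 8/13], [80/97, 80/157]]; det S = -84480/8117057
solve [mL_A; mL_B] = S·[w00; w01] and [mR_A; mR_B] = S·[w10; w11]:
  w00 = -1, w01 = 1, w10 = -1/2, w11 = -1/2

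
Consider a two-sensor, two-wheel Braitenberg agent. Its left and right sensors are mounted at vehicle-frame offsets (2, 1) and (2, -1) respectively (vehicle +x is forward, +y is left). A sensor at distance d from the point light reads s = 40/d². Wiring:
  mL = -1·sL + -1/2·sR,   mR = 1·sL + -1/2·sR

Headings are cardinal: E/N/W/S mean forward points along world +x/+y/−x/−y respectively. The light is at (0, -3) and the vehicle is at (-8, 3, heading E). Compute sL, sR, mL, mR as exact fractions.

8/17 40/61 -828/1037 148/1037

left sensor world pos  = (-6, 4); dL² = 85
right sensor world pos = (-6, 2); dR² = 61
sL = 40/85 = 8/17
sR = 40/61 = 40/61
mL = -1·sL + -1/2·sR = -828/1037
mR = 1·sL + -1/2·sR = 148/1037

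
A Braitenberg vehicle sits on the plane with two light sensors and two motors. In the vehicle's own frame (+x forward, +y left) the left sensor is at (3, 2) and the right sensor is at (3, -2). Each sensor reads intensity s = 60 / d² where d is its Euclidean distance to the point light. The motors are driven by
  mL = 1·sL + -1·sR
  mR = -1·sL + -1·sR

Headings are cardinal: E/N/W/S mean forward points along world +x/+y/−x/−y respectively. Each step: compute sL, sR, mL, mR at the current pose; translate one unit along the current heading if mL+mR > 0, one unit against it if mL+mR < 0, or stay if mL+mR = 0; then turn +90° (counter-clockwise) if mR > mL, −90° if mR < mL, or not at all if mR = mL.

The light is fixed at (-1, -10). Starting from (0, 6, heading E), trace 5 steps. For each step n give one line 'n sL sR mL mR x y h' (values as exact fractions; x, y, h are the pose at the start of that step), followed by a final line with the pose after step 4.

n=0: pose=(0,6,E); sL=3/17, sR=15/53; mL=-96/901, mR=-414/901; mL+mR=-30/53 → advance -1; mR−mL=-6/17 → turn -1·90°
n=1: pose=(-1,6,S); sL=60/173, sR=60/173; mL=0, mR=-120/173; mL+mR=-120/173 → advance -1; mR−mL=-120/173 → turn -1·90°
n=2: pose=(-1,7,W); sL=10/39, sR=6/37; mL=136/1443, mR=-604/1443; mL+mR=-12/37 → advance -1; mR−mL=-20/39 → turn -1·90°
n=3: pose=(0,7,N); sL=60/401, sR=60/409; mL=480/164009, mR=-48600/164009; mL+mR=-120/409 → advance -1; mR−mL=-120/401 → turn -1·90°
n=4: pose=(0,6,E); sL=3/17, sR=15/53; mL=-96/901, mR=-414/901; mL+mR=-30/53 → advance -1; mR−mL=-6/17 → turn -1·90°

0 3/17 15/53 -96/901 -414/901 0 6 E
1 60/173 60/173 0 -120/173 -1 6 S
2 10/39 6/37 136/1443 -604/1443 -1 7 W
3 60/401 60/409 480/164009 -48600/164009 0 7 N
4 3/17 15/53 -96/901 -414/901 0 6 E
final -1 6 S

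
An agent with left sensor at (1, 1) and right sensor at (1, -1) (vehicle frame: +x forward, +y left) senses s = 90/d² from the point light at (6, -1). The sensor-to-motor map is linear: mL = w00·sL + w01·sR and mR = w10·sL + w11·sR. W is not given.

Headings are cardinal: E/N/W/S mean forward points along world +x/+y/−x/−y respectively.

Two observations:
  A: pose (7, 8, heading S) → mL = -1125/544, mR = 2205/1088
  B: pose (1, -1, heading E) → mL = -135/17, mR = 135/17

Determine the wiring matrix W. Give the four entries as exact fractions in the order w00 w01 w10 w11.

-1/2 -1 1 1/2

obs A: pose=(7,8,S) → sL=45/34, sR=45/32, mL=-1125/544, mR=2205/1088
obs B: pose=(1,-1,E) → sL=90/17, sR=90/17, mL=-135/17, mR=135/17
sensor matrix S = [[45/34, 45/32], [90/17, 90/17]]; det S = -2025/4624
solve [mL_A; mL_B] = S·[w00; w01] and [mR_A; mR_B] = S·[w10; w11]:
  w00 = -1/2, w01 = -1, w10 = 1, w11 = 1/2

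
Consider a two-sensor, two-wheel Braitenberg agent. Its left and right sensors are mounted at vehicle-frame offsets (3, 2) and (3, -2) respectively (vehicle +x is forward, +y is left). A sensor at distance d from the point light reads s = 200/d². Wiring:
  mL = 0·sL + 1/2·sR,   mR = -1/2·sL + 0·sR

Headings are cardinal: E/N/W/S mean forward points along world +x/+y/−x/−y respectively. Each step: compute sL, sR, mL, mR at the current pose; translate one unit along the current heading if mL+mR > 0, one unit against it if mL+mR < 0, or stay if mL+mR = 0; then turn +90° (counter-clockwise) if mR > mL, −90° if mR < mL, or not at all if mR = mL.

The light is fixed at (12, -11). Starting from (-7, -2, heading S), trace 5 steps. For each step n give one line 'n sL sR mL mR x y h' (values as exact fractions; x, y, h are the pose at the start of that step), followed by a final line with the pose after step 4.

n=0: pose=(-7,-2,S); sL=8/13, sR=200/477; mL=100/477, mR=-4/13; mL+mR=-608/6201 → advance -1; mR−mL=-3208/6201 → turn -1·90°
n=1: pose=(-7,-1,W); sL=50/137, sR=50/157; mL=25/157, mR=-25/137; mL+mR=-500/21509 → advance -1; mR−mL=-7350/21509 → turn -1·90°
n=2: pose=(-6,-1,N); sL=200/569, sR=8/17; mL=4/17, mR=-100/569; mL+mR=576/9673 → advance +1; mR−mL=-3976/9673 → turn -1·90°
n=3: pose=(-6,0,E); sL=100/197, sR=100/153; mL=50/153, mR=-50/197; mL+mR=2200/30141 → advance +1; mR−mL=-17500/30141 → turn -1·90°
n=4: pose=(-5,0,S); sL=200/289, sR=8/17; mL=4/17, mR=-100/289; mL+mR=-32/289 → advance -1; mR−mL=-168/289 → turn -1·90°

0 8/13 200/477 100/477 -4/13 -7 -2 S
1 50/137 50/157 25/157 -25/137 -7 -1 W
2 200/569 8/17 4/17 -100/569 -6 -1 N
3 100/197 100/153 50/153 -50/197 -6 0 E
4 200/289 8/17 4/17 -100/289 -5 0 S
final -5 1 W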